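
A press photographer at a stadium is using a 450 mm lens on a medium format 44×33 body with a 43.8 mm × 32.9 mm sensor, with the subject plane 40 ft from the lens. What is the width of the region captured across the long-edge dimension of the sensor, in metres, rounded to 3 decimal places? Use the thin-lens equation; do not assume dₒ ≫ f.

1.143 m

dₒ: 40 ft × 304.8 mm/ft = 12192.00 mm.
Similar triangles through the lens centre give W/dₒ = w/dᵢ; with 1/f = 1/dₒ + 1/dᵢ this gives W = w·(dₒ − f)/f.
W = 43.8 mm × (12192 − 450) / 450 = 43.8 × 26.0933 ≈ 1142.888 mm = 1.14289 m.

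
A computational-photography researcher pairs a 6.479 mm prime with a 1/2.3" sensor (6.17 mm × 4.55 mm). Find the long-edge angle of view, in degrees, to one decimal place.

50.9°

Angle of view α = 2·arctan(w/2f) with w = 6.17 mm and f = 6.479 mm.
w/2f = 0.47615; arctan(0.47615) ≈ 25.4616°, so α ≈ 50.9233°.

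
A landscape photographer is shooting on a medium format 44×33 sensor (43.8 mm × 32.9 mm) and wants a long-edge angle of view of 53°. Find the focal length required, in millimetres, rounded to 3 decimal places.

43.925 mm

From α = 2·arctan(w/2f) we get f = w / (2·tan(α/2)).
With w = 43.8 mm and α/2 = 26.5°, tan(α/2) ≈ 0.49858, so f ≈ 43.8 / 0.99716 ≈ 43.9246 mm.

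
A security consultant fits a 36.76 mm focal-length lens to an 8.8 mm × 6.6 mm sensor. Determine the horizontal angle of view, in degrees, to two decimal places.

Angle of view α = 2·arctan(w/2f) with w = 8.8 mm and f = 36.76 mm.
w/2f = 0.11970; arctan(0.11970) ≈ 6.8256°, so α ≈ 13.6511°.

13.65°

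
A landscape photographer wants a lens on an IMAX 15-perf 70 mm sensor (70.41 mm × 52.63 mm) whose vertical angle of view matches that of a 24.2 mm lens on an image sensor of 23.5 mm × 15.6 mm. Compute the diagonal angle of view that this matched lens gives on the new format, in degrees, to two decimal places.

Equal vertical AOV ⇒ f₂ = f₁ · 52.63/15.6 = 24.2 × 3.37372 ≈ 81.6440 mm.
Sensor diagonal = √(70.41² + 52.63²) = √7727.4850 ≈ 87.9061 mm.
Diagonal AOV on the new format = 2·arctan(87.9061 / (2 × 81.6440)) = 2·arctan(0.53835) ≈ 56.5916°.

56.59°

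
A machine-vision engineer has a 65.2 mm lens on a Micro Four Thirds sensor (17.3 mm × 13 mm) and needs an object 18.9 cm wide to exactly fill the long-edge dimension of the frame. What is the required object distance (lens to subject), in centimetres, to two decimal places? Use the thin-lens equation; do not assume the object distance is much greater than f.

W: 18.9 cm = 189 mm.
Magnification m = w/W = dᵢ/dₒ; combined with 1/f = 1/dₒ + 1/dᵢ this gives dₒ = f·(1 + W/w).
dₒ = 65.2 mm × (1 + 189/17.3) = 65.2 × 11.9249 ≈ 777.501 mm = 77.7501 cm.

77.75 cm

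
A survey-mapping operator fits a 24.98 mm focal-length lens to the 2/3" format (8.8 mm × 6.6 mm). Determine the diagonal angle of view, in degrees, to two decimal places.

24.83°

Sensor diagonal = √(8.8² + 6.6²) = √121.0000 ≈ 11.0000 mm.
Angle of view α = 2·arctan(d/2f) with d = 11.0000 mm and f = 24.98 mm.
d/2f = 0.22018; arctan(0.22018) ≈ 12.4170°, so α ≈ 24.8341°.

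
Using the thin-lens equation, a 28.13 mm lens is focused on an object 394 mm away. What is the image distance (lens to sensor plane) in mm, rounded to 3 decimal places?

30.293 mm

1/dᵢ = 1/f − 1/dₒ = 1/28.13 − 1/394 = 0.0330112 mm⁻¹.
dᵢ = 1/0.0330112 ≈ 30.2928 mm.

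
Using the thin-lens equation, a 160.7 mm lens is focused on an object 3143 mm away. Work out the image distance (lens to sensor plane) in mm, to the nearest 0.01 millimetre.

169.36 mm

1/dᵢ = 1/f − 1/dₒ = 1/160.7 − 1/3143 = 0.0059046 mm⁻¹.
dᵢ = 1/0.0059046 ≈ 169.3593 mm.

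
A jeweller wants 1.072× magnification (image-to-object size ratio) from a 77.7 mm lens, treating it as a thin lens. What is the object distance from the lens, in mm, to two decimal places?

150.18 mm

With m = dᵢ/dₒ and 1/f = 1/dₒ + 1/dᵢ, substituting dᵢ = m·dₒ gives 1/f = (1 + 1/m)/dₒ, hence dₒ = f·(1 + 1/m).
dₒ = 77.7 × (1 + 1/1.072) = 77.7 × 1.93284 ≈ 150.181 mm.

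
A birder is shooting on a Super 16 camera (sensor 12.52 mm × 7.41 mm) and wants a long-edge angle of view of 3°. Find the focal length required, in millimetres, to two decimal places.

From α = 2·arctan(w/2f) we get f = w / (2·tan(α/2)).
With w = 12.52 mm and α/2 = 1.5°, tan(α/2) ≈ 0.02619, so f ≈ 12.52 / 0.05237 ≈ 239.0598 mm.

239.06 mm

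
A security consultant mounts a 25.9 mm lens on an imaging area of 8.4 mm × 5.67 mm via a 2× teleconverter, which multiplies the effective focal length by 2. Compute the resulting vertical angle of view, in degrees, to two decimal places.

6.27°

Effective focal length f = 25.9 × 2 = 51.8 mm.
α = 2·arctan(5.67 / (2 × 51.8)) = 2·arctan(0.05473) ≈ 6.2653°.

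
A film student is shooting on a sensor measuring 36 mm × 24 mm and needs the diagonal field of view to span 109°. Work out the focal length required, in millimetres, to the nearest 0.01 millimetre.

Sensor diagonal = √(36² + 24²) = √1872.0000 ≈ 43.2666 mm.
From α = 2·arctan(d/2f) we get f = d / (2·tan(α/2)).
With d = 43.2666 mm and α/2 = 54.5°, tan(α/2) ≈ 1.40195, so f ≈ 43.2666 / 2.80390 ≈ 15.4309 mm.

15.43 mm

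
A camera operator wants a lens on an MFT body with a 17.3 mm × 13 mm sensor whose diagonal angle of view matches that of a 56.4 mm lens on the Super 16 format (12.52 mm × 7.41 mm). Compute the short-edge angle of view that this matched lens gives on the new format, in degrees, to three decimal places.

Sensor diagonal = √(12.52² + 7.41²) = √211.6585 ≈ 14.5485 mm.
Sensor diagonal = √(17.3² + 13²) = √468.2900 ≈ 21.6400 mm.
Equal diagonal AOV ⇒ f₂ = f₁ · 21.6400/14.5485 = 56.4 × 1.48744 ≈ 83.8916 mm.
Short-edge AOV on the new format = 2·arctan(13 / (2 × 83.8916)) = 2·arctan(0.07748) ≈ 8.8610°.

8.861°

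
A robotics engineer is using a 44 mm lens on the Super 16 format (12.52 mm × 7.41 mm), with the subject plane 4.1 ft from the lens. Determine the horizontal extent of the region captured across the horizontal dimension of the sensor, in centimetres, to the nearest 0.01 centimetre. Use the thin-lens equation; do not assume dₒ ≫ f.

dₒ: 4.1 ft × 304.8 mm/ft = 1249.68 mm.
Similar triangles through the lens centre give W/dₒ = w/dᵢ; with 1/f = 1/dₒ + 1/dᵢ this gives W = w·(dₒ − f)/f.
W = 12.52 mm × (1249.68 − 44) / 44 = 12.52 × 27.4018 ≈ 343.071 mm = 34.3071 cm.

34.31 cm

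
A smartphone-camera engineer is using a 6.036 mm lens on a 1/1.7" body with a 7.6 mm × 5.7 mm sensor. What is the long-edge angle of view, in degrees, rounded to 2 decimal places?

64.39°

Angle of view α = 2·arctan(w/2f) with w = 7.6 mm and f = 6.036 mm.
w/2f = 0.62956; arctan(0.62956) ≈ 32.1927°, so α ≈ 64.3854°.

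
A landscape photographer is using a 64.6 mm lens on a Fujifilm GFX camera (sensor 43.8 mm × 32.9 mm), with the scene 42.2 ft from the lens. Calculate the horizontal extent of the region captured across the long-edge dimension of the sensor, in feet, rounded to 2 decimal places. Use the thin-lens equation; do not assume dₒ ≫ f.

28.47 ft

dₒ: 42.2 ft × 304.8 mm/ft = 12862.56 mm.
Similar triangles through the lens centre give W/dₒ = w/dᵢ; with 1/f = 1/dₒ + 1/dᵢ this gives W = w·(dₒ − f)/f.
W = 43.8 mm × (12862.6 − 64.6) / 64.6 = 43.8 × 198.1108 ≈ 8677.254 mm = 8677.254/304.8 ft = 28.4687 ft.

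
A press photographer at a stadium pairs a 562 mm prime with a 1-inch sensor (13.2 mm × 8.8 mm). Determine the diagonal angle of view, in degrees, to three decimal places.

1.617°

Sensor diagonal = √(13.2² + 8.8²) = √251.6800 ≈ 15.8644 mm.
Angle of view α = 2·arctan(d/2f) with d = 15.8644 mm and f = 562 mm.
d/2f = 0.01411; arctan(0.01411) ≈ 0.8086°, so α ≈ 1.6173°.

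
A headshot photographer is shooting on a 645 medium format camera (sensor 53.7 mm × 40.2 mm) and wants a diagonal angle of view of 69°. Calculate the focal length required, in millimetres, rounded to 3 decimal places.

48.801 mm

Sensor diagonal = √(53.7² + 40.2²) = √4499.7300 ≈ 67.0800 mm.
From α = 2·arctan(d/2f) we get f = d / (2·tan(α/2)).
With d = 67.0800 mm and α/2 = 34.5°, tan(α/2) ≈ 0.68728, so f ≈ 67.0800 / 1.37456 ≈ 48.8010 mm.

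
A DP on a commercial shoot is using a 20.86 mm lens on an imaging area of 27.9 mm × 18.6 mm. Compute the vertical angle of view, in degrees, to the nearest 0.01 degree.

Angle of view α = 2·arctan(h/2f) with h = 18.6 mm and f = 20.86 mm.
h/2f = 0.44583; arctan(0.44583) ≈ 24.0287°, so α ≈ 48.0574°.

48.06°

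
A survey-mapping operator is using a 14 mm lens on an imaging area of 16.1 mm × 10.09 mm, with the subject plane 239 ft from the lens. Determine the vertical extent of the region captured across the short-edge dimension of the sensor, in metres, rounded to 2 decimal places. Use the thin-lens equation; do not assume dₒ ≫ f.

dₒ: 239 ft × 304.8 mm/ft = 72847.20 mm.
Similar triangles through the lens centre give W/dₒ = h/dᵢ; with 1/f = 1/dₒ + 1/dᵢ this gives W = h·(dₒ − f)/f.
W = 10.09 mm × (72847.2 − 14) / 14 = 10.09 × 5202.3713 ≈ 52491.926 mm = 52.4919 m.

52.49 m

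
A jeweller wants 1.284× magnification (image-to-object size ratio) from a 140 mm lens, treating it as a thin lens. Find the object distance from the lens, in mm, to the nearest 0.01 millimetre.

249.03 mm

With m = dᵢ/dₒ and 1/f = 1/dₒ + 1/dᵢ, substituting dᵢ = m·dₒ gives 1/f = (1 + 1/m)/dₒ, hence dₒ = f·(1 + 1/m).
dₒ = 140 × (1 + 1/1.284) = 140 × 1.77882 ≈ 249.034 mm.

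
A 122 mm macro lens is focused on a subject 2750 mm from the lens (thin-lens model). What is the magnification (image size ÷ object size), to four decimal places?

Thin lens: 1/f = 1/dₒ + 1/dᵢ → 1/dᵢ = 1/122 − 1/2750 = 0.0078331 mm⁻¹, so dᵢ ≈ 127.6636 mm.
Magnification m = dᵢ/dₒ = 127.6636/2750 ≈ 0.04642.

0.0464×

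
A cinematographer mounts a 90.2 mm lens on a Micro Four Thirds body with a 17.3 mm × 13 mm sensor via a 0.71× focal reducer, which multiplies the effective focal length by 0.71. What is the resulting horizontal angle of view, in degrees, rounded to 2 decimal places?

Effective focal length f = 90.2 × 0.71 = 64.042 mm.
α = 2·arctan(17.3 / (2 × 64.042)) = 2·arctan(0.13507) ≈ 15.3845°.

15.38°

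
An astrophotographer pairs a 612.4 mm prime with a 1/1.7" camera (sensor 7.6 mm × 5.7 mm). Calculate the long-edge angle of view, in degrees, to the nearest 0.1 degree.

Angle of view α = 2·arctan(w/2f) with w = 7.6 mm and f = 612.4 mm.
w/2f = 0.00621; arctan(0.00621) ≈ 0.3555°, so α ≈ 0.7110°.

0.7°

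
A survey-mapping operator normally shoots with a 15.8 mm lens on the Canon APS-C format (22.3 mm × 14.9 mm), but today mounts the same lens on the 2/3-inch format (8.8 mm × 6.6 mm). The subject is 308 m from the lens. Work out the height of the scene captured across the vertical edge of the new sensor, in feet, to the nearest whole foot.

The focal length stays 15.8 mm; the relevant sensor dimension is now h = 6.6 mm. Object distance dₒ = 308 m = 308000 mm.
Thin-lens field height W = h·(dₒ − f)/f = 6.6 × (308000 − 15.8)/15.8 ≈ 128651.628 mm = 128651.628/304.8 ft = 422.085 ft.

422 ft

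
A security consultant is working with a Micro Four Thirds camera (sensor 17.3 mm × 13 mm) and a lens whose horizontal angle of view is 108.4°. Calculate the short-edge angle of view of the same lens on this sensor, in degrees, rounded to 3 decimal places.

From the horizontal AOV: f = 17.3 / (2·tan(54.2°)) = 17.3 / 2.77307 ≈ 6.2386 mm.
Short-edge AOV = 2·arctan(13 / (2 × 6.2386)) = 2·arctan(1.04190) ≈ 92.3513°.

92.351°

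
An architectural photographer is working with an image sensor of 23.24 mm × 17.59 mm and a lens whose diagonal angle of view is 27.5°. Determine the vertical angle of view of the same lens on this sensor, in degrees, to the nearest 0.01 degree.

Sensor diagonal = √(23.24² + 17.59²) = √849.5057 ≈ 29.1463 mm.
From the diagonal AOV: f = 29.1463 / (2·tan(13.75°)) = 29.1463 / 0.48940 ≈ 59.5555 mm.
Vertical AOV = 2·arctan(17.59 / (2 × 59.5555)) = 2·arctan(0.14768) ≈ 16.8011°.

16.80°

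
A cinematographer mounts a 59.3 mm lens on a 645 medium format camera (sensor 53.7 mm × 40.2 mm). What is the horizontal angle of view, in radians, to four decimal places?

0.8503 rad

Angle of view α = 2·arctan(w/2f) with w = 53.7 mm and f = 59.3 mm.
w/2f = 0.45278; arctan(0.45278) ≈ 0.4252 rad, so α ≈ 0.8503 rad.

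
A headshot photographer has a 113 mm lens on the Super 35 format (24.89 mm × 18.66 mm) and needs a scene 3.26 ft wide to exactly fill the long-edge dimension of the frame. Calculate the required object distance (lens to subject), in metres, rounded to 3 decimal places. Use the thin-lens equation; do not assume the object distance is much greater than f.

4.624 m

W: 3.26 ft × 304.8 mm/ft = 993.65 mm.
Magnification m = w/W = dᵢ/dₒ; combined with 1/f = 1/dₒ + 1/dᵢ this gives dₒ = f·(1 + W/w).
dₒ = 113 mm × (1 + 993.648/24.89) = 113 × 40.9216 ≈ 4624.138 mm = 4.62414 m.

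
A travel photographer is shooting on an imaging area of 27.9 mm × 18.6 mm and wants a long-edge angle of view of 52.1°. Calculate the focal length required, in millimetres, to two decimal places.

From α = 2·arctan(w/2f) we get f = w / (2·tan(α/2)).
With w = 27.9 mm and α/2 = 26.05°, tan(α/2) ≈ 0.48881, so f ≈ 27.9 / 0.97763 ≈ 28.5385 mm.

28.54 mm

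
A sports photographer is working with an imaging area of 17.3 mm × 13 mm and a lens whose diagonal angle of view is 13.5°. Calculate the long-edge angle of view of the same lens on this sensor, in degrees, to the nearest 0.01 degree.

10.81°

Sensor diagonal = √(17.3² + 13²) = √468.2900 ≈ 21.6400 mm.
From the diagonal AOV: f = 21.6400 / (2·tan(6.75°)) = 21.6400 / 0.23672 ≈ 91.4178 mm.
Long-edge AOV = 2·arctan(17.3 / (2 × 91.4178)) = 2·arctan(0.09462) ≈ 10.8105°.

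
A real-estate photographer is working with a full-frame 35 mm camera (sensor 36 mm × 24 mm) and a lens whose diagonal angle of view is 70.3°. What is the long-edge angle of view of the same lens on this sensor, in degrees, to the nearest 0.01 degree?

60.73°

Sensor diagonal = √(36² + 24²) = √1872.0000 ≈ 43.2666 mm.
From the diagonal AOV: f = 43.2666 / (2·tan(35.15°)) = 43.2666 / 1.40823 ≈ 30.7241 mm.
Long-edge AOV = 2·arctan(36 / (2 × 30.7241)) = 2·arctan(0.58586) ≈ 60.7287°.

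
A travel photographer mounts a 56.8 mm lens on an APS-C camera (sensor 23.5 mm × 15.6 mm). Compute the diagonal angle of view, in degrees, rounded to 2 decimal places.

Sensor diagonal = √(23.5² + 15.6²) = √795.6100 ≈ 28.2066 mm.
Angle of view α = 2·arctan(d/2f) with d = 28.2066 mm and f = 56.8 mm.
d/2f = 0.24830; arctan(0.24830) ≈ 13.9444°, so α ≈ 27.8888°.

27.89°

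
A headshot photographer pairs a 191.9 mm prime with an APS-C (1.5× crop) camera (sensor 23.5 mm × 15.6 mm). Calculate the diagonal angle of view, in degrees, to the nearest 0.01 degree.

Sensor diagonal = √(23.5² + 15.6²) = √795.6100 ≈ 28.2066 mm.
Angle of view α = 2·arctan(d/2f) with d = 28.2066 mm and f = 191.9 mm.
d/2f = 0.07349; arctan(0.07349) ≈ 4.2033°, so α ≈ 8.4065°.

8.41°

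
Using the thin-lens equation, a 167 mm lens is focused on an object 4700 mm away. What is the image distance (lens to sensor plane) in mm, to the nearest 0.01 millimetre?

1/dᵢ = 1/f − 1/dₒ = 1/167 − 1/4700 = 0.0057753 mm⁻¹.
dᵢ = 1/0.0057753 ≈ 173.1524 mm.

173.15 mm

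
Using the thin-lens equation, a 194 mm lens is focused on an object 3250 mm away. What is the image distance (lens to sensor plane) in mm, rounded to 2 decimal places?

1/dᵢ = 1/f − 1/dₒ = 1/194 − 1/3250 = 0.0048469 mm⁻¹.
dᵢ = 1/0.0048469 ≈ 206.3154 mm.

206.32 mm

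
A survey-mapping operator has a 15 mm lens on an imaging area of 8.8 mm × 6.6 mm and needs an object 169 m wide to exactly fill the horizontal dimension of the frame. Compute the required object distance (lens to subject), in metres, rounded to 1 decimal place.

W: 169 m = 169000 mm.
Magnification m = w/W = dᵢ/dₒ; combined with 1/f = 1/dₒ + 1/dᵢ this gives dₒ = f·(1 + W/w).
dₒ = 15 mm × (1 + 169000/8.8) = 15 × 19205.5455 ≈ 288083.182 mm = 288.083 m.

288.1 m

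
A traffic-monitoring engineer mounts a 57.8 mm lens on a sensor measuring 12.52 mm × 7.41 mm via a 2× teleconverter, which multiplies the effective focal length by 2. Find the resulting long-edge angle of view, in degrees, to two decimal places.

6.20°

Effective focal length f = 57.8 × 2 = 115.6 mm.
α = 2·arctan(12.52 / (2 × 115.6)) = 2·arctan(0.05415) ≈ 6.1993°.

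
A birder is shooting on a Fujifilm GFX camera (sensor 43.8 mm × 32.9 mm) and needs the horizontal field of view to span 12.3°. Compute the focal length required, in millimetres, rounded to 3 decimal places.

From α = 2·arctan(w/2f) we get f = w / (2·tan(α/2)).
With w = 43.8 mm and α/2 = 6.15°, tan(α/2) ≈ 0.10775, so f ≈ 43.8 / 0.21550 ≈ 203.2447 mm.

203.245 mm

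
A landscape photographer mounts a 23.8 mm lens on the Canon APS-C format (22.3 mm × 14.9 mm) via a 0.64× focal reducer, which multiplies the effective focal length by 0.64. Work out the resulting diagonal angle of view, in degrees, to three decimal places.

82.720°

Effective focal length f = 23.8 × 0.64 = 15.232 mm.
Sensor diagonal = √(22.3² + 14.9²) = √719.3000 ≈ 26.8198 mm.
α = 2·arctan(26.820 / (2 × 15.232)) = 2·arctan(0.88038) ≈ 82.7198°.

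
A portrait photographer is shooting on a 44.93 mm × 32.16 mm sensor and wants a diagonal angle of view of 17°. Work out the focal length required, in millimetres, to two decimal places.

184.86 mm

Sensor diagonal = √(44.93² + 32.16²) = √3052.9705 ≈ 55.2537 mm.
From α = 2·arctan(d/2f) we get f = d / (2·tan(α/2)).
With d = 55.2537 mm and α/2 = 8.5°, tan(α/2) ≈ 0.14945, so f ≈ 55.2537 / 0.29890 ≈ 184.8555 mm.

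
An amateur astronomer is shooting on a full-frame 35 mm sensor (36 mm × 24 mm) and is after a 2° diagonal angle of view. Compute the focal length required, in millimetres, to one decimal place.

1239.4 mm

Sensor diagonal = √(36² + 24²) = √1872.0000 ≈ 43.2666 mm.
From α = 2·arctan(d/2f) we get f = d / (2·tan(α/2)).
With d = 43.2666 mm and α/2 = 1°, tan(α/2) ≈ 0.01746, so f ≈ 43.2666 / 0.03491 ≈ 1239.3714 mm.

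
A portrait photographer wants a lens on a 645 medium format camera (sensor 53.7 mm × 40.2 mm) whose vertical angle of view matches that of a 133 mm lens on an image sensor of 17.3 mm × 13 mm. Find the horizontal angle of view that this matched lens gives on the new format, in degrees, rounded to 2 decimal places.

7.47°

Equal vertical AOV ⇒ f₂ = f₁ · 40.2/13 = 133 × 3.09231 ≈ 411.2769 mm.
Horizontal AOV on the new format = 2·arctan(53.7 / (2 × 411.2769)) = 2·arctan(0.06528) ≈ 7.4704°.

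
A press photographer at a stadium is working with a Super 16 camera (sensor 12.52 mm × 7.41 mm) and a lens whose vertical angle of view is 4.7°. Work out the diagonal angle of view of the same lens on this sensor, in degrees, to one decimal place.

From the vertical AOV: f = 7.41 / (2·tan(2.35°)) = 7.41 / 0.08208 ≈ 90.2816 mm.
Sensor diagonal = √(12.52² + 7.41²) = √211.6585 ≈ 14.5485 mm.
Diagonal AOV = 2·arctan(14.5485 / (2 × 90.2816)) = 2·arctan(0.08057) ≈ 9.2131°.

9.2°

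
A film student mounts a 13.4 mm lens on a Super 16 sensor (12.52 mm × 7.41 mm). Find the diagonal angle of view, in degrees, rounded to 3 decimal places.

Sensor diagonal = √(12.52² + 7.41²) = √211.6585 ≈ 14.5485 mm.
Angle of view α = 2·arctan(d/2f) with d = 14.5485 mm and f = 13.4 mm.
d/2f = 0.54285; arctan(0.54285) ≈ 28.4955°, so α ≈ 56.9910°.

56.991°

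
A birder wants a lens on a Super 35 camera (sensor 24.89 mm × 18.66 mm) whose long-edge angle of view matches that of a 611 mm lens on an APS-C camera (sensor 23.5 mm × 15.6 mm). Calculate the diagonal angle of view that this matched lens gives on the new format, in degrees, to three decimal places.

Equal long-edge AOV ⇒ f₂ = f₁ · 24.89/23.5 = 611 × 1.05915 ≈ 647.1400 mm.
Sensor diagonal = √(24.89² + 18.66²) = √967.7077 ≈ 31.1080 mm.
Diagonal AOV on the new format = 2·arctan(31.1080 / (2 × 647.1400)) = 2·arctan(0.02403) ≈ 2.7537°.

2.754°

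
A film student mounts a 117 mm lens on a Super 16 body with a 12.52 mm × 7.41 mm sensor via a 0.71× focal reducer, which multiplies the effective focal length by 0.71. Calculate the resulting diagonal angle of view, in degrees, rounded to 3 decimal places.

Effective focal length f = 117 × 0.71 = 83.07 mm.
Sensor diagonal = √(12.52² + 7.41²) = √211.6585 ≈ 14.5485 mm.
α = 2·arctan(14.548 / (2 × 83.07)) = 2·arctan(0.08757) ≈ 10.0090°.

10.009°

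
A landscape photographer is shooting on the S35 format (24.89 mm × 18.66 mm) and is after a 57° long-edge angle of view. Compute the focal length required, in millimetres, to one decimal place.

22.9 mm

From α = 2·arctan(w/2f) we get f = w / (2·tan(α/2)).
With w = 24.89 mm and α/2 = 28.5°, tan(α/2) ≈ 0.54296, so f ≈ 24.89 / 1.08591 ≈ 22.9208 mm.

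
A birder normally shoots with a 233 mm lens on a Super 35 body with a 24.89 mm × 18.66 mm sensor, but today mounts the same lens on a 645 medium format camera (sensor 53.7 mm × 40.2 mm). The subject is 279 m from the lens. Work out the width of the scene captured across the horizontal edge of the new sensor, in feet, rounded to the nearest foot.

The focal length stays 233 mm; the relevant sensor dimension is now w = 53.7 mm. Object distance dₒ = 279 m = 279000 mm.
Thin-lens field width W = w·(dₒ − f)/f = 53.7 × (279000 − 233)/233 ≈ 64248.017 mm = 64248.017/304.8 ft = 210.787 ft.

211 ft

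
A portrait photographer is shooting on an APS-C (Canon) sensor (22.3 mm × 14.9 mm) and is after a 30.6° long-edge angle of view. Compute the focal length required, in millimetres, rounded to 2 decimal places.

From α = 2·arctan(w/2f) we get f = w / (2·tan(α/2)).
With w = 22.3 mm and α/2 = 15.3°, tan(α/2) ≈ 0.27357, so f ≈ 22.3 / 0.54714 ≈ 40.7575 mm.

40.76 mm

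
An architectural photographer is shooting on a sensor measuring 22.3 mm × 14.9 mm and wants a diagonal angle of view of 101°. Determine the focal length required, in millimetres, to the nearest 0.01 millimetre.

Sensor diagonal = √(22.3² + 14.9²) = √719.3000 ≈ 26.8198 mm.
From α = 2·arctan(d/2f) we get f = d / (2·tan(α/2)).
With d = 26.8198 mm and α/2 = 50.5°, tan(α/2) ≈ 1.21310, so f ≈ 26.8198 / 2.42619 ≈ 11.0543 mm.

11.05 mm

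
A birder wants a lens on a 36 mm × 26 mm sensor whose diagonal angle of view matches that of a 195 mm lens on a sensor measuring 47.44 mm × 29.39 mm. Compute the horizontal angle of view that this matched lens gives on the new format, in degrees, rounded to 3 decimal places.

Sensor diagonal = √(47.44² + 29.39²) = √3114.3257 ≈ 55.8061 mm.
Sensor diagonal = √(36² + 26²) = √1972.0000 ≈ 44.4072 mm.
Equal diagonal AOV ⇒ f₂ = f₁ · 44.4072/55.8061 = 195 × 0.79574 ≈ 155.1694 mm.
Horizontal AOV on the new format = 2·arctan(36 / (2 × 155.1694)) = 2·arctan(0.11600) ≈ 13.2337°.

13.234°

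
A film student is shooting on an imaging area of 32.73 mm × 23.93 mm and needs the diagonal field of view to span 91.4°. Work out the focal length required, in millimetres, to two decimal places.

19.78 mm

Sensor diagonal = √(32.73² + 23.93²) = √1643.8978 ≈ 40.5450 mm.
From α = 2·arctan(d/2f) we get f = d / (2·tan(α/2)).
With d = 40.5450 mm and α/2 = 45.7°, tan(α/2) ≈ 1.02474, so f ≈ 40.5450 / 2.04948 ≈ 19.7831 mm.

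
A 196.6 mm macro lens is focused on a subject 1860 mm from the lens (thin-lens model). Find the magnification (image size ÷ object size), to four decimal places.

Thin lens: 1/f = 1/dₒ + 1/dᵢ → 1/dᵢ = 1/196.6 − 1/1860 = 0.0045488 mm⁻¹, so dᵢ ≈ 219.8365 mm.
Magnification m = dᵢ/dₒ = 219.8365/1860 ≈ 0.11819.

0.1182×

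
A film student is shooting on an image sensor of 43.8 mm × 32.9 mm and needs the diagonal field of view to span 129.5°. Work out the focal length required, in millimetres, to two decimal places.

12.92 mm

Sensor diagonal = √(43.8² + 32.9²) = √3000.8500 ≈ 54.7800 mm.
From α = 2·arctan(d/2f) we get f = d / (2·tan(α/2)).
With d = 54.7800 mm and α/2 = 64.75°, tan(α/2) ≈ 2.12030, so f ≈ 54.7800 / 4.24061 ≈ 12.9180 mm.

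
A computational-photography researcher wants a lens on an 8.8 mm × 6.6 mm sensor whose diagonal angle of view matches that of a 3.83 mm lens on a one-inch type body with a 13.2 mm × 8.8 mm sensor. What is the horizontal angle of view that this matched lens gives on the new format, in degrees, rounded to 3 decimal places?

117.774°

Sensor diagonal = √(13.2² + 8.8²) = √251.6800 ≈ 15.8644 mm.
Sensor diagonal = √(8.8² + 6.6²) = √121.0000 ≈ 11.0000 mm.
Equal diagonal AOV ⇒ f₂ = f₁ · 11.0000/15.8644 = 3.83 × 0.69338 ≈ 2.6556 mm.
Horizontal AOV on the new format = 2·arctan(8.8 / (2 × 2.6556)) = 2·arctan(1.65686) ≈ 117.7737°.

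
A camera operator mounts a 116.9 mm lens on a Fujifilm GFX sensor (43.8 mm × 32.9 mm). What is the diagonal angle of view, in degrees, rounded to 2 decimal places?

Sensor diagonal = √(43.8² + 32.9²) = √3000.8500 ≈ 54.7800 mm.
Angle of view α = 2·arctan(d/2f) with d = 54.7800 mm and f = 116.9 mm.
d/2f = 0.23430; arctan(0.23430) ≈ 13.1867°, so α ≈ 26.3734°.

26.37°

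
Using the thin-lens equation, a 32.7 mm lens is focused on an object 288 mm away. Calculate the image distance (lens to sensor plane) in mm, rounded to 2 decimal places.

36.89 mm

1/dᵢ = 1/f − 1/dₒ = 1/32.7 − 1/288 = 0.0271088 mm⁻¹.
dᵢ = 1/0.0271088 ≈ 36.8884 mm.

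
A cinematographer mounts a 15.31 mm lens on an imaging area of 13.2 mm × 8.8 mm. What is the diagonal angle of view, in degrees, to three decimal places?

Sensor diagonal = √(13.2² + 8.8²) = √251.6800 ≈ 15.8644 mm.
Angle of view α = 2·arctan(d/2f) with d = 15.8644 mm and f = 15.31 mm.
d/2f = 0.51811; arctan(0.51811) ≈ 27.3890°, so α ≈ 54.7779°.

54.778°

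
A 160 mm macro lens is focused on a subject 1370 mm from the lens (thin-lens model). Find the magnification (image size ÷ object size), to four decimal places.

Thin lens: 1/f = 1/dₒ + 1/dᵢ → 1/dᵢ = 1/160 − 1/1370 = 0.0055201 mm⁻¹, so dᵢ ≈ 181.1570 mm.
Magnification m = dᵢ/dₒ = 181.1570/1370 ≈ 0.13223.

0.1322×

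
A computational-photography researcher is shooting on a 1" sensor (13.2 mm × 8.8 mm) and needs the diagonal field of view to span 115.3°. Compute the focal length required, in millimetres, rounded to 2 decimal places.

Sensor diagonal = √(13.2² + 8.8²) = √251.6800 ≈ 15.8644 mm.
From α = 2·arctan(d/2f) we get f = d / (2·tan(α/2)).
With d = 15.8644 mm and α/2 = 57.65°, tan(α/2) ≈ 1.57879, so f ≈ 15.8644 / 3.15758 ≈ 5.0242 mm.

5.02 mm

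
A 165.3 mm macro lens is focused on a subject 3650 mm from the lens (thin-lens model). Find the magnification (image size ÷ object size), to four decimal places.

0.0474×

Thin lens: 1/f = 1/dₒ + 1/dᵢ → 1/dᵢ = 1/165.3 − 1/3650 = 0.0057756 mm⁻¹, so dᵢ ≈ 173.1412 mm.
Magnification m = dᵢ/dₒ = 173.1412/3650 ≈ 0.04744.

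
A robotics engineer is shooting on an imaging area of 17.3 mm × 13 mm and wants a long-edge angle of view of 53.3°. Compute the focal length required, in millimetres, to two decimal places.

17.24 mm

From α = 2·arctan(w/2f) we get f = w / (2·tan(α/2)).
With w = 17.3 mm and α/2 = 26.65°, tan(α/2) ≈ 0.50185, so f ≈ 17.3 / 1.00371 ≈ 17.2361 mm.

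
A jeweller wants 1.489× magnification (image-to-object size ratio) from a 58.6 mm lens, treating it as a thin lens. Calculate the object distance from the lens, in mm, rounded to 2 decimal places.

With m = dᵢ/dₒ and 1/f = 1/dₒ + 1/dᵢ, substituting dᵢ = m·dₒ gives 1/f = (1 + 1/m)/dₒ, hence dₒ = f·(1 + 1/m).
dₒ = 58.6 × (1 + 1/1.489) = 58.6 × 1.67159 ≈ 97.955 mm.

97.96 mm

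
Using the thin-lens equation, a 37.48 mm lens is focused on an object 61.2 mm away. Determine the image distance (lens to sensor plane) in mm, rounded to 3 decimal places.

96.702 mm

1/dᵢ = 1/f − 1/dₒ = 1/37.48 − 1/61.2 = 0.0103410 mm⁻¹.
dᵢ = 1/0.0103410 ≈ 96.7022 mm.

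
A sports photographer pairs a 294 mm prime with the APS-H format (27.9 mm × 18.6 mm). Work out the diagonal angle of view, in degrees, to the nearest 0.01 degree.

Sensor diagonal = √(27.9² + 18.6²) = √1124.3700 ≈ 33.5316 mm.
Angle of view α = 2·arctan(d/2f) with d = 33.5316 mm and f = 294 mm.
d/2f = 0.05703; arctan(0.05703) ≈ 3.2638°, so α ≈ 6.5277°.

6.53°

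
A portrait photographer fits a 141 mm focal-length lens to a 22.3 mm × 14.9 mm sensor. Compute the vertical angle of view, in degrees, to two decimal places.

6.05°

Angle of view α = 2·arctan(h/2f) with h = 14.9 mm and f = 141 mm.
h/2f = 0.05284; arctan(0.05284) ≈ 3.0245°, so α ≈ 6.0490°.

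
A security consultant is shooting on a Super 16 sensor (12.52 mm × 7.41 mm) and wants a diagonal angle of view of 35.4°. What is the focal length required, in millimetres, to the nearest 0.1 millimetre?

22.8 mm

Sensor diagonal = √(12.52² + 7.41²) = √211.6585 ≈ 14.5485 mm.
From α = 2·arctan(d/2f) we get f = d / (2·tan(α/2)).
With d = 14.5485 mm and α/2 = 17.7°, tan(α/2) ≈ 0.31914, so f ≈ 14.5485 / 0.63828 ≈ 22.7932 mm.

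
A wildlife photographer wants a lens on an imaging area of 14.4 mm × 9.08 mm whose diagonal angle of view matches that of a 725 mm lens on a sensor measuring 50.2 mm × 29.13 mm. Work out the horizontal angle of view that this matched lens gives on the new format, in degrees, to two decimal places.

Sensor diagonal = √(50.2² + 29.13²) = √3368.5969 ≈ 58.0396 mm.
Sensor diagonal = √(14.4² + 9.08²) = √289.8064 ≈ 17.0237 mm.
Equal diagonal AOV ⇒ f₂ = f₁ · 17.0237/58.0396 = 725 × 0.29331 ≈ 212.6510 mm.
Horizontal AOV on the new format = 2·arctan(14.4 / (2 × 212.6510)) = 2·arctan(0.03386) ≈ 3.8784°.

3.88°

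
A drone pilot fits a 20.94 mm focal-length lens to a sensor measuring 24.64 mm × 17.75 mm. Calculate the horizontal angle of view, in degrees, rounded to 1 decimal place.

60.9°

Angle of view α = 2·arctan(w/2f) with w = 24.64 mm and f = 20.94 mm.
w/2f = 0.58835; arctan(0.58835) ≈ 30.4703°, so α ≈ 60.9407°.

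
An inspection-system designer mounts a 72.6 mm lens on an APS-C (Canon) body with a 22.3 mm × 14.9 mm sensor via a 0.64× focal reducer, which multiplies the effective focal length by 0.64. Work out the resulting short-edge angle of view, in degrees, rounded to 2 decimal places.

18.22°

Effective focal length f = 72.6 × 0.64 = 46.464 mm.
α = 2·arctan(14.9 / (2 × 46.464)) = 2·arctan(0.16034) ≈ 18.2184°.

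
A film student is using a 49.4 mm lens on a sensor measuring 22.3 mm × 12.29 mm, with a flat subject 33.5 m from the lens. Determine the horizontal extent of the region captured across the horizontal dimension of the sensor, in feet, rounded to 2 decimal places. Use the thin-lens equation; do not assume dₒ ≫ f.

49.54 ft

dₒ: 33.5 m = 33500 mm.
Similar triangles through the lens centre give W/dₒ = w/dᵢ; with 1/f = 1/dₒ + 1/dᵢ this gives W = w·(dₒ − f)/f.
W = 22.3 mm × (33500 − 49.4) / 49.4 = 22.3 × 677.1377 ≈ 15100.170 mm = 15100.170/304.8 ft = 49.5412 ft.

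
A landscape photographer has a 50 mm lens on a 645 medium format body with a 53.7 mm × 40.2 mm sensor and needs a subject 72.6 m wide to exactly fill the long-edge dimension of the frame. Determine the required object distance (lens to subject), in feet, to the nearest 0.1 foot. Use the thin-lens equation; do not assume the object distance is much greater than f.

221.9 ft

W: 72.6 m = 72600 mm.
Magnification m = w/W = dᵢ/dₒ; combined with 1/f = 1/dₒ + 1/dᵢ this gives dₒ = f·(1 + W/w).
dₒ = 50 mm × (1 + 72600/53.7) = 50 × 1352.9553 ≈ 67647.765 mm = 67647.765/304.8 ft = 221.941 ft.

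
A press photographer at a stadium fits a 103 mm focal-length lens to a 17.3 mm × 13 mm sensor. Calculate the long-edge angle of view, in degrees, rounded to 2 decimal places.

9.60°

Angle of view α = 2·arctan(w/2f) with w = 17.3 mm and f = 103 mm.
w/2f = 0.08398; arctan(0.08398) ≈ 4.8005°, so α ≈ 9.6009°.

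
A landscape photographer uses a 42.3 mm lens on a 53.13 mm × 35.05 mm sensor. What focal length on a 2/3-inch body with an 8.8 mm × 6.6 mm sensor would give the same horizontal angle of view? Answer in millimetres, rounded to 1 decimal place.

7.0 mm

Equal angle of view means equal width/f ratio, so f₂ = f₁ · (width₂/width₁) = 42.3 × 8.8/53.13.
f₂ = 42.3 × 0.16563 ≈ 7.006 mm.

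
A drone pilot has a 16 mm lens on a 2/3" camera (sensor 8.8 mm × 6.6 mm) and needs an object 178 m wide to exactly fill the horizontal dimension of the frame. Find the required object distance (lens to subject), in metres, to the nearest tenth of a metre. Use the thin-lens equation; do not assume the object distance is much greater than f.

323.7 m

W: 178 m = 178000 mm.
Magnification m = w/W = dᵢ/dₒ; combined with 1/f = 1/dₒ + 1/dᵢ this gives dₒ = f·(1 + W/w).
dₒ = 16 mm × (1 + 178000/8.8) = 16 × 20228.2727 ≈ 323652.364 mm = 323.652 m.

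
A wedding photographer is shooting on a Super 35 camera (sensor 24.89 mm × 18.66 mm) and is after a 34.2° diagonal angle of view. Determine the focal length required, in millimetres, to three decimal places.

50.559 mm

Sensor diagonal = √(24.89² + 18.66²) = √967.7077 ≈ 31.1080 mm.
From α = 2·arctan(d/2f) we get f = d / (2·tan(α/2)).
With d = 31.1080 mm and α/2 = 17.1°, tan(α/2) ≈ 0.30764, so f ≈ 31.1080 / 0.61528 ≈ 50.5591 mm.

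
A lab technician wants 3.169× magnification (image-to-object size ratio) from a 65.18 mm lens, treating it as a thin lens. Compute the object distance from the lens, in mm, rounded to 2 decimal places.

85.75 mm

With m = dᵢ/dₒ and 1/f = 1/dₒ + 1/dᵢ, substituting dᵢ = m·dₒ gives 1/f = (1 + 1/m)/dₒ, hence dₒ = f·(1 + 1/m).
dₒ = 65.18 × (1 + 1/3.169) = 65.18 × 1.31556 ≈ 85.748 mm.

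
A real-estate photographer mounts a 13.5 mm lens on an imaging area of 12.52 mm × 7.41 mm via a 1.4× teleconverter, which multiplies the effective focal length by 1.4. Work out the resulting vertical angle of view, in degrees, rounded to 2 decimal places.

22.18°

Effective focal length f = 13.5 × 1.4 = 18.9 mm.
α = 2·arctan(7.41 / (2 × 18.9)) = 2·arctan(0.19603) ≈ 22.1823°.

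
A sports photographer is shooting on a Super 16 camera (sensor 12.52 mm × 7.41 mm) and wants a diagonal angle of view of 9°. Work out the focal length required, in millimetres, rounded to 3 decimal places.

Sensor diagonal = √(12.52² + 7.41²) = √211.6585 ≈ 14.5485 mm.
From α = 2·arctan(d/2f) we get f = d / (2·tan(α/2)).
With d = 14.5485 mm and α/2 = 4.5°, tan(α/2) ≈ 0.07870, so f ≈ 14.5485 / 0.15740 ≈ 92.4280 mm.

92.428 mm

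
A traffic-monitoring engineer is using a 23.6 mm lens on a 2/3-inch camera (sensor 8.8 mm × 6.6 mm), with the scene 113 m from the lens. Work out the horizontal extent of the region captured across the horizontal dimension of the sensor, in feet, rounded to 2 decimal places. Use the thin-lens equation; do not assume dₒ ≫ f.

138.21 ft

dₒ: 113 m = 113000 mm.
Similar triangles through the lens centre give W/dₒ = w/dᵢ; with 1/f = 1/dₒ + 1/dᵢ this gives W = w·(dₒ − f)/f.
W = 8.8 mm × (113000 − 23.6) / 23.6 = 8.8 × 4787.1356 ≈ 42126.793 mm = 42126.793/304.8 ft = 138.211 ft.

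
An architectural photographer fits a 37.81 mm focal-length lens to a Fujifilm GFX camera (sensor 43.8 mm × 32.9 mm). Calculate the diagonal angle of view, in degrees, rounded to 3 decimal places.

71.840°

Sensor diagonal = √(43.8² + 32.9²) = √3000.8500 ≈ 54.7800 mm.
Angle of view α = 2·arctan(d/2f) with d = 54.7800 mm and f = 37.81 mm.
d/2f = 0.72441; arctan(0.72441) ≈ 35.9200°, so α ≈ 71.8400°.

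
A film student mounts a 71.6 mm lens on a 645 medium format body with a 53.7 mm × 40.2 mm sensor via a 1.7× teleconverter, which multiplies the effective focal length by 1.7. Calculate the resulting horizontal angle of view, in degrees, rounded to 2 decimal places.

Effective focal length f = 71.6 × 1.7 = 121.72 mm.
α = 2·arctan(53.7 / (2 × 121.72)) = 2·arctan(0.22059) ≈ 24.8791°.

24.88°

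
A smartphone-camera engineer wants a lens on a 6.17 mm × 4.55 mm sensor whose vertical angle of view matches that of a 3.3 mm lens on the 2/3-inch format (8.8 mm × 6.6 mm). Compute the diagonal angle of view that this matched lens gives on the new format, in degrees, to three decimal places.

Equal vertical AOV ⇒ f₂ = f₁ · 4.55/6.6 = 3.3 × 0.68939 ≈ 2.2750 mm.
Sensor diagonal = √(6.17² + 4.55²) = √58.7714 ≈ 7.6663 mm.
Diagonal AOV on the new format = 2·arctan(7.6663 / (2 × 2.2750)) = 2·arctan(1.68489) ≈ 118.6209°.

118.621°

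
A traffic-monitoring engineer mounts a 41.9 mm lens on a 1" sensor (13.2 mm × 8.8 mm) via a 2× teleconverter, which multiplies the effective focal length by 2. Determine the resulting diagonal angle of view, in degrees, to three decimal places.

Effective focal length f = 41.9 × 2 = 83.8 mm.
Sensor diagonal = √(13.2² + 8.8²) = √251.6800 ≈ 15.8644 mm.
α = 2·arctan(15.864 / (2 × 83.8)) = 2·arctan(0.09466) ≈ 10.8146°.

10.815°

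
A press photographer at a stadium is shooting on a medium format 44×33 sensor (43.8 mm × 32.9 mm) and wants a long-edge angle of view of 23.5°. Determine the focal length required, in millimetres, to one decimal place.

From α = 2·arctan(w/2f) we get f = w / (2·tan(α/2)).
With w = 43.8 mm and α/2 = 11.75°, tan(α/2) ≈ 0.20800, so f ≈ 43.8 / 0.41600 ≈ 105.2883 mm.

105.3 mm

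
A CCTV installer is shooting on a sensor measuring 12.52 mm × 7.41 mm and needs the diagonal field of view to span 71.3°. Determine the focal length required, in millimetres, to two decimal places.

Sensor diagonal = √(12.52² + 7.41²) = √211.6585 ≈ 14.5485 mm.
From α = 2·arctan(d/2f) we get f = d / (2·tan(α/2)).
With d = 14.5485 mm and α/2 = 35.65°, tan(α/2) ≈ 0.71725, so f ≈ 14.5485 / 1.43450 ≈ 10.1418 mm.

10.14 mm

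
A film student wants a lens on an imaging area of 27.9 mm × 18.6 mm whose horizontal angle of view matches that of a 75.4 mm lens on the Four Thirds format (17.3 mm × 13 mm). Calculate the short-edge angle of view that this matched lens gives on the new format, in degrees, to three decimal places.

8.747°

Equal horizontal AOV ⇒ f₂ = f₁ · 27.9/17.3 = 75.4 × 1.61272 ≈ 121.5988 mm.
Short-edge AOV on the new format = 2·arctan(18.6 / (2 × 121.5988)) = 2·arctan(0.07648) ≈ 8.7470°.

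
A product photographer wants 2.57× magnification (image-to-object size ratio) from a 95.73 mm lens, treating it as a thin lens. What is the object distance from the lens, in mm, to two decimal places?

132.98 mm

With m = dᵢ/dₒ and 1/f = 1/dₒ + 1/dᵢ, substituting dᵢ = m·dₒ gives 1/f = (1 + 1/m)/dₒ, hence dₒ = f·(1 + 1/m).
dₒ = 95.73 × (1 + 1/2.57) = 95.73 × 1.38911 ≈ 132.979 mm.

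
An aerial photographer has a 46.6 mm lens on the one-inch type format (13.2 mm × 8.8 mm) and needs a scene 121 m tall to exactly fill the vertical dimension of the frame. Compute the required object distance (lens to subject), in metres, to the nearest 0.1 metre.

W: 121 m = 121000 mm.
Magnification m = h/W = dᵢ/dₒ; combined with 1/f = 1/dₒ + 1/dᵢ this gives dₒ = f·(1 + W/h).
dₒ = 46.6 mm × (1 + 121000/8.8) = 46.6 × 13751.0000 ≈ 640796.600 mm = 640.797 m.

640.8 m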